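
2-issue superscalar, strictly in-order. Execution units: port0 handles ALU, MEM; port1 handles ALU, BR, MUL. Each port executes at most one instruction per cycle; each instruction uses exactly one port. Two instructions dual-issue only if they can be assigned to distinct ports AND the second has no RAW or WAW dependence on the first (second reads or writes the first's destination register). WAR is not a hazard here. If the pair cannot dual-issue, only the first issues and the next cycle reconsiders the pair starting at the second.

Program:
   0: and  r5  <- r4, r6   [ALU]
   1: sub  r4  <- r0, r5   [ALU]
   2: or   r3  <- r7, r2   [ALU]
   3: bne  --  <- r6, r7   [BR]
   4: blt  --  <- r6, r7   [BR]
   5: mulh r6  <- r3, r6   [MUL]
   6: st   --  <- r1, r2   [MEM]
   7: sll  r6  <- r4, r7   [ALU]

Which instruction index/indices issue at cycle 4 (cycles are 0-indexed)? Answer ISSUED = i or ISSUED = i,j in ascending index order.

ISSUED = 5,6

c0: i0 and  RAW r5
c1: i1,i2 sub or  2-wide
c2: i3 bne  no-port BR/BR
c3: i4 blt  no-port BR/MUL
c4: i5,i6 mulh st  2-wide
c5: i7 sll  tail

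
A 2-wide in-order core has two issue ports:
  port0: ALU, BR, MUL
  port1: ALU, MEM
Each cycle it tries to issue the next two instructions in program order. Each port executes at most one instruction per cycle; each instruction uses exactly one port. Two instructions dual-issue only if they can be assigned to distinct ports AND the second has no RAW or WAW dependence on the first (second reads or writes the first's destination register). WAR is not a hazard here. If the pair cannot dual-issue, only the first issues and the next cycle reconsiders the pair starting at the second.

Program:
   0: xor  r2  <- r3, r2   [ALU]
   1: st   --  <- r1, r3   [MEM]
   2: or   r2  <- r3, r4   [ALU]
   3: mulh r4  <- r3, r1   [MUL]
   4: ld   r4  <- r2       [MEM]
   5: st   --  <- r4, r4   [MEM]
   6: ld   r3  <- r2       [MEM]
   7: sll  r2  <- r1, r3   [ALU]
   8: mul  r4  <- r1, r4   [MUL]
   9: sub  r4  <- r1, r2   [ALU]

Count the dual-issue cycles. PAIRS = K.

PAIRS = 3

0. xor.ALU;st.MEM @i0/i1  | 2-wide
1. or.ALU;mulh.MUL @i2/i3  | 2-wide
2. ld.MEM @i4  | no-port MEM/MEM
3. st.MEM @i5  | no-port MEM/MEM
4. ld.MEM @i6  | RAW r3
5. sll.ALU;mul.MUL @i7/i8  | 2-wide
6. sub.ALU @i9  | tail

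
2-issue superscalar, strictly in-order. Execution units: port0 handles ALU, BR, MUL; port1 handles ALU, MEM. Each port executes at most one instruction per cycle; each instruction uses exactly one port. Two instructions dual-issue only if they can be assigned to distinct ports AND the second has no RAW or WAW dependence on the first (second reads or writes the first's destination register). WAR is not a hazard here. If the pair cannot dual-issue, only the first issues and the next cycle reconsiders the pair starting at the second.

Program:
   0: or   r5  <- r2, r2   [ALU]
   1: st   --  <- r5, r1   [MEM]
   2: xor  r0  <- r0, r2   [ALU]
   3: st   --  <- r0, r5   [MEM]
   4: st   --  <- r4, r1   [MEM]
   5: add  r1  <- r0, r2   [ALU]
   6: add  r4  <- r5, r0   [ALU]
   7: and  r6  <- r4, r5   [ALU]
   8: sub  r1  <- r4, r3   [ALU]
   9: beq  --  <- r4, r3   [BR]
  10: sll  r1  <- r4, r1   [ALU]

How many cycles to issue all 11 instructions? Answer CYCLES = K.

0. or.ALU @i0  | RAW r5
1. st.MEM xor.ALU @i1/i2  | 2-wide
2. st.MEM @i3  | no-port MEM/MEM
3. st.MEM add.ALU @i4/i5  | 2-wide
4. add.ALU @i6  | RAW r4
5. and.ALU sub.ALU @i7/i8  | 2-wide
6. beq.BR sll.ALU @i9/i10  | 2-wide

CYCLES = 7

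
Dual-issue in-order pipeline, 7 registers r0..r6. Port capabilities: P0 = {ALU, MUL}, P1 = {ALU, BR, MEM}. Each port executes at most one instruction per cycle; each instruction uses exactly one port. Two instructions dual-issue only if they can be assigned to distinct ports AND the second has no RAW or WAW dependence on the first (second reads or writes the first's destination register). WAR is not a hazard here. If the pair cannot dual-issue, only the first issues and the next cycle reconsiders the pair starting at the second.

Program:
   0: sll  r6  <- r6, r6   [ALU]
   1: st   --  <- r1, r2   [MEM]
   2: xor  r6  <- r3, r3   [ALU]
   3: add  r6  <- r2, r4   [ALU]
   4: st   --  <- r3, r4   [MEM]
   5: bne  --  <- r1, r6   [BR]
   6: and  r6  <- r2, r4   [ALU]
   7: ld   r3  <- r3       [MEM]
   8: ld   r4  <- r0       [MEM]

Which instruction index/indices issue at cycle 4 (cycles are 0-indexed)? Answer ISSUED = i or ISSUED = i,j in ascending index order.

0. sll st @i0+i1  | pair
1. xor @i2  | WAW r6
2. add st @i3+i4  | pair
3. bne and @i5+i6  | pair
4. ld @i7  | no-port MEM/MEM
5. ld @i8  | tail

ISSUED = 7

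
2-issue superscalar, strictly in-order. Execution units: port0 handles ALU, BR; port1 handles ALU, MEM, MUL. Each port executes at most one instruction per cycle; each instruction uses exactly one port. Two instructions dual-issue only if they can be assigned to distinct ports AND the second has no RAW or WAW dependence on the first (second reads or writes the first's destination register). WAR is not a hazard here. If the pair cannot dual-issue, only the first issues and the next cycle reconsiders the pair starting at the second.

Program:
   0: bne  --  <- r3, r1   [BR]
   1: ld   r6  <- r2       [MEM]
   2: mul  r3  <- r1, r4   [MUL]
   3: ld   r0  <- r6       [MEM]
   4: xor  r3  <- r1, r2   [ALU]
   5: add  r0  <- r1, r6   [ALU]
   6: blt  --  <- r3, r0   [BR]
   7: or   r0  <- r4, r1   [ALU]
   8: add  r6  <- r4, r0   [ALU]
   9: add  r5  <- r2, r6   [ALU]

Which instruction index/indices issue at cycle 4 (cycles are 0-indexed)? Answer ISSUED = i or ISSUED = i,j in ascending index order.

ISSUED = 6,7

[0] i0+i1  bne;ld  -- dual
[1] i2  mul  -- no-port MUL/MEM
[2] i3+i4  ld;xor  -- dual
[3] i5  add  -- RAW r0
[4] i6+i7  blt;or  -- dual
[5] i8  add  -- RAW r6
[6] i9  add  -- tail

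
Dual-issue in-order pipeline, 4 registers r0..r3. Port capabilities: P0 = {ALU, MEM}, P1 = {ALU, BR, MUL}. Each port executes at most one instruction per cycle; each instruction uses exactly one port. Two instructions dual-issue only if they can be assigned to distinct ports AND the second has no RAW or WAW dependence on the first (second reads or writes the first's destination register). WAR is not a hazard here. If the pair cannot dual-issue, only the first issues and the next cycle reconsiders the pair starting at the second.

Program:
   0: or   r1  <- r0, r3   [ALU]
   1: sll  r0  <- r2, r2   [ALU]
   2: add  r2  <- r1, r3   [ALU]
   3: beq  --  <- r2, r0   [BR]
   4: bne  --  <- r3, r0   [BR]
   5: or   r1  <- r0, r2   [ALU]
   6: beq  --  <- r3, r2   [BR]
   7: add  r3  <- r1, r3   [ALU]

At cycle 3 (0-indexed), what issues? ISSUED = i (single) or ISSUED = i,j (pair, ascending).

[0] i0/i1  or+sll  -- pair
[1] i2  add  -- RAW r2
[2] i3  beq  -- no-port BR/BR
[3] i4/i5  bne+or  -- pair
[4] i6/i7  beq+add  -- pair

ISSUED = 4,5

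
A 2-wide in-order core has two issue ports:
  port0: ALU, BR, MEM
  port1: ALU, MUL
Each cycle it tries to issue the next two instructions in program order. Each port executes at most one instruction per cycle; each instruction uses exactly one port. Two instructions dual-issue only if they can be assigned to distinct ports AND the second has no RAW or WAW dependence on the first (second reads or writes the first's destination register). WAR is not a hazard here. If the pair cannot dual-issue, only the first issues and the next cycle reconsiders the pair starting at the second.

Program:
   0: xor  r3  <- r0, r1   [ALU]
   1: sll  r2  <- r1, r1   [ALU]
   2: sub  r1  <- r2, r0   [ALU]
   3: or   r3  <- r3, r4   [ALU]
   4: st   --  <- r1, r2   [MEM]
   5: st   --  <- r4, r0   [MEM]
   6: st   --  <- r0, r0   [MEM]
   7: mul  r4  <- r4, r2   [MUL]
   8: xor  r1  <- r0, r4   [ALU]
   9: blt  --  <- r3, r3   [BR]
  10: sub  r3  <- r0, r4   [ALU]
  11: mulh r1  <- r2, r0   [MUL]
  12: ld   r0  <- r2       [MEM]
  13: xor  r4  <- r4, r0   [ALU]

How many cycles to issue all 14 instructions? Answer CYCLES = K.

CYCLES = 9

#0 head=0: xor.ALU+sll.ALU i0,i1 dual
#1 head=2: sub.ALU+or.ALU i2,i3 dual
#2 head=4: st.MEM i4 no-port MEM/MEM
#3 head=5: st.MEM i5 no-port MEM/MEM
#4 head=6: st.MEM+mul.MUL i6,i7 dual
#5 head=8: xor.ALU+blt.BR i8,i9 dual
#6 head=10: sub.ALU+mulh.MUL i10,i11 dual
#7 head=12: ld.MEM i12 RAW r0
#8 head=13: xor.ALU i13 tail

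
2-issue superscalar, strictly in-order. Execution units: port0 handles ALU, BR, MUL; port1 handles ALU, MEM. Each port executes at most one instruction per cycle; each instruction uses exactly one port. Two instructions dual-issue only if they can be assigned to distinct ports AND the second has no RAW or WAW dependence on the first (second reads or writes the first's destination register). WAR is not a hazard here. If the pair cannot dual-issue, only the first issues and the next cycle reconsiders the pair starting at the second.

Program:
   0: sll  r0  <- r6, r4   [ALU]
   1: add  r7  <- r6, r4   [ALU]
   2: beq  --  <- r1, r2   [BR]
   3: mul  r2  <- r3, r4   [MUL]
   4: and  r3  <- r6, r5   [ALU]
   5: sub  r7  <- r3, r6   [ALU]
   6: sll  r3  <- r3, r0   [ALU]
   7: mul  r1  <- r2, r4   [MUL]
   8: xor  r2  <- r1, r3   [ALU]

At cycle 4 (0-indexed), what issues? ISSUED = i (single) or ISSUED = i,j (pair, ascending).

[0] i0/i1  sll;add  -- dual
[1] i2  beq  -- no-port BR/MUL
[2] i3/i4  mul;and  -- dual
[3] i5/i6  sub;sll  -- dual
[4] i7  mul  -- RAW r1
[5] i8  xor  -- tail

ISSUED = 7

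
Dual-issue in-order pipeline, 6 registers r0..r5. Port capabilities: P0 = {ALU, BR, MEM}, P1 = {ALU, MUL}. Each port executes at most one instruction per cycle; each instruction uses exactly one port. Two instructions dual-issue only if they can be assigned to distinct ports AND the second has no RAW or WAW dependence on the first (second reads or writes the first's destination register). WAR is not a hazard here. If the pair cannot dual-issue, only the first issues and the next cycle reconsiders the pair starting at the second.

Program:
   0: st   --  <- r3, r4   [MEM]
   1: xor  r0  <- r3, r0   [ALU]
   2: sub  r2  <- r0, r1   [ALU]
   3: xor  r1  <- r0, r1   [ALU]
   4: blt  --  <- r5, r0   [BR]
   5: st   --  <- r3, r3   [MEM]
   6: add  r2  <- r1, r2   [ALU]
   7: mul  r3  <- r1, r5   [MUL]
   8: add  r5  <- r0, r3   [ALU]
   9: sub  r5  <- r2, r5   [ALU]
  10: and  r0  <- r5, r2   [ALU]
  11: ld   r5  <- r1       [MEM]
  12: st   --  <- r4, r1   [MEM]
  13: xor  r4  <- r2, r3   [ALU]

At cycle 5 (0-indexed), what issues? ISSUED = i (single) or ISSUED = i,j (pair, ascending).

ISSUED = 8

c0: i0,i1 st.MEM+xor.ALU  dual
c1: i2,i3 sub.ALU+xor.ALU  dual
c2: i4 blt.BR  no-port BR/MEM
c3: i5,i6 st.MEM+add.ALU  dual
c4: i7 mul.MUL  RAW r3
c5: i8 add.ALU  RAW+WAW r5
c6: i9 sub.ALU  RAW r5
c7: i10,i11 and.ALU+ld.MEM  dual
c8: i12,i13 st.MEM+xor.ALU  dual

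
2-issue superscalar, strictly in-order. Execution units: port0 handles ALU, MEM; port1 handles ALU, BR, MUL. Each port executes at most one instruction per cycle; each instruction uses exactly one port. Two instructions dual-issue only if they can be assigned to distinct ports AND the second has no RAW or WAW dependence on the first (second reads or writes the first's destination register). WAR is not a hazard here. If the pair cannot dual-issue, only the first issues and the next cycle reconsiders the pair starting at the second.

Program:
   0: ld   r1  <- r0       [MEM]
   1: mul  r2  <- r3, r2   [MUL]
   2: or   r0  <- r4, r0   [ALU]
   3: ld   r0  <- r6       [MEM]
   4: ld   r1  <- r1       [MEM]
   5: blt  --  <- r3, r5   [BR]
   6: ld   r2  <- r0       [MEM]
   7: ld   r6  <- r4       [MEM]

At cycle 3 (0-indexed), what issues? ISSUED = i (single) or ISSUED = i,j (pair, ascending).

ISSUED = 4,5

t=0 i0/i1:ld mul ; 2-wide
t=1 i2:or ; WAW r0
t=2 i3:ld ; no-port MEM/MEM
t=3 i4/i5:ld blt ; 2-wide
t=4 i6:ld ; no-port MEM/MEM
t=5 i7:ld ; tail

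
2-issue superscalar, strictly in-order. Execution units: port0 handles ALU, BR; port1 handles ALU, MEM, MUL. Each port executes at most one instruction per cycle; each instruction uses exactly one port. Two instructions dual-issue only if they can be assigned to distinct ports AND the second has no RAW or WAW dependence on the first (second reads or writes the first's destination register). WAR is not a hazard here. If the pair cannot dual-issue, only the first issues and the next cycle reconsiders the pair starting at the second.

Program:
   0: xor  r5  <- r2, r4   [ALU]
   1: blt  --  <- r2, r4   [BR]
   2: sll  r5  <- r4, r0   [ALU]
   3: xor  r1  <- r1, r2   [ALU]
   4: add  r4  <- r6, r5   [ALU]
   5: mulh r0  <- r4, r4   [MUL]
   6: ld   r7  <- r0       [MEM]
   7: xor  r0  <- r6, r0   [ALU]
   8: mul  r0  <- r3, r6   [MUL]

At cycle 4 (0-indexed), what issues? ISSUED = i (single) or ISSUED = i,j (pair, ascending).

ISSUED = 6,7

t=0 i0+i1:xor/blt ; dual
t=1 i2+i3:sll/xor ; dual
t=2 i4:add ; RAW r4
t=3 i5:mulh ; no-port MUL/MEM
t=4 i6+i7:ld/xor ; dual
t=5 i8:mul ; tail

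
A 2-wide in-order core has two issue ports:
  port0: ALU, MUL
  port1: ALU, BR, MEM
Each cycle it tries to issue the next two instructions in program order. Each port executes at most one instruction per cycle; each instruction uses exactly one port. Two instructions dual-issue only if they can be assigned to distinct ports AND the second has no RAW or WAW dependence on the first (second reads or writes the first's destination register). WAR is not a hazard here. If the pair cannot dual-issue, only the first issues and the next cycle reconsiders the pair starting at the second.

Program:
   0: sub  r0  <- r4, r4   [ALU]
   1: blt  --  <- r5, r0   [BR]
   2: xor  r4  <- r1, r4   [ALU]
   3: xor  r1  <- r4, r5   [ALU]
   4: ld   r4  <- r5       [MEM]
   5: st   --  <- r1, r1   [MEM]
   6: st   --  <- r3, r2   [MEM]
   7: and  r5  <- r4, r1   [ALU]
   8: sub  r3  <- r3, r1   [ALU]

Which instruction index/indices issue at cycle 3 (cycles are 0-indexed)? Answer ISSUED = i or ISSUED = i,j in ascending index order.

0. sub.ALU @i0  | RAW r0
1. blt.BR;xor.ALU @i1/i2  | dual
2. xor.ALU;ld.MEM @i3/i4  | dual
3. st.MEM @i5  | no-port MEM/MEM
4. st.MEM;and.ALU @i6/i7  | dual
5. sub.ALU @i8  | tail

ISSUED = 5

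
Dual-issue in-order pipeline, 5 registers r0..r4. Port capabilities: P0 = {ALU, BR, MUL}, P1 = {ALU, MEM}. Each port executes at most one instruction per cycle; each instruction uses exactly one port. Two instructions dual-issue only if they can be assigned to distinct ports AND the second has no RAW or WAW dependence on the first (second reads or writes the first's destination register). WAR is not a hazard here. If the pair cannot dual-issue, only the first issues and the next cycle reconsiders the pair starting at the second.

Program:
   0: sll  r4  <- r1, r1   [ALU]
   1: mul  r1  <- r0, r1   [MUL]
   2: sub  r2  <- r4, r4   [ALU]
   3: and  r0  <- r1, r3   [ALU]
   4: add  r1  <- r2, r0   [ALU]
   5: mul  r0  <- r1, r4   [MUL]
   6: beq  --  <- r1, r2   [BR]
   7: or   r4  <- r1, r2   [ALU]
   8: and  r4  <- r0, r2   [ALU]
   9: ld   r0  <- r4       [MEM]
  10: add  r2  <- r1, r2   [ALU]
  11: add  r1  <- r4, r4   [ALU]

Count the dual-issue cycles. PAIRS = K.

c0: i0/i1 sll mul  pair
c1: i2/i3 sub and  pair
c2: i4 add  RAW r1
c3: i5 mul  no-port MUL/BR
c4: i6/i7 beq or  pair
c5: i8 and  RAW r4
c6: i9/i10 ld add  pair
c7: i11 add  tail

PAIRS = 4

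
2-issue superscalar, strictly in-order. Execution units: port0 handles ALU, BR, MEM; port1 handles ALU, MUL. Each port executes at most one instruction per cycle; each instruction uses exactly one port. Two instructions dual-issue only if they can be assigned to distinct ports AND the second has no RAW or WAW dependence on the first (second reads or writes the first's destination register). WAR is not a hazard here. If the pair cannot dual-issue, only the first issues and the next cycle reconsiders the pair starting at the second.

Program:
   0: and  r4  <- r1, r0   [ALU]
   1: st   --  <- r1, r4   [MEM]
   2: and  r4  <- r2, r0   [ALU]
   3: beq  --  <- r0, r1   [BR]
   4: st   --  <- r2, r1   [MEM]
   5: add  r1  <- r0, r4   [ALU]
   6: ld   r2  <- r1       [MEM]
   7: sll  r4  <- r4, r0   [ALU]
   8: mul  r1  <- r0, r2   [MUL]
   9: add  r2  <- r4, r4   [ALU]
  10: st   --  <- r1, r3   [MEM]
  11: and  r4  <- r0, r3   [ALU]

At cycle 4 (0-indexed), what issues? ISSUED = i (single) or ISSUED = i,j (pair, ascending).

  cy0 -> i0 (and.ALU) RAW r4
  cy1 -> i1/i2 (st.MEM/and.ALU) pair
  cy2 -> i3 (beq.BR) no-port BR/MEM
  cy3 -> i4/i5 (st.MEM/add.ALU) pair
  cy4 -> i6/i7 (ld.MEM/sll.ALU) pair
  cy5 -> i8/i9 (mul.MUL/add.ALU) pair
  cy6 -> i10/i11 (st.MEM/and.ALU) pair

ISSUED = 6,7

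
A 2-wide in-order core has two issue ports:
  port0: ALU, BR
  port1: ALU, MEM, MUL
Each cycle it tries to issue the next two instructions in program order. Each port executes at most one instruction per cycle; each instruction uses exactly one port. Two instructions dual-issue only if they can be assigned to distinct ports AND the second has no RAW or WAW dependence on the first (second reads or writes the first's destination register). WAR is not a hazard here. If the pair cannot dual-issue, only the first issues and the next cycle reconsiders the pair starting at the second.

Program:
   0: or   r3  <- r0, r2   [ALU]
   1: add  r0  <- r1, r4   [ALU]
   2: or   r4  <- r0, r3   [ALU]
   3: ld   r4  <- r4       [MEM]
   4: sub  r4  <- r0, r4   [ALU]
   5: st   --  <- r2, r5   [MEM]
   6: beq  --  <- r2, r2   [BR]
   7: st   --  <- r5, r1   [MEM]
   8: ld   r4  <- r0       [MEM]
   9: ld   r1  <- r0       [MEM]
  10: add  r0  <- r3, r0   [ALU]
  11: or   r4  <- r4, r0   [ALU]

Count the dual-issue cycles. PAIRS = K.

PAIRS = 4

t=0 i0&i1:or/add ; dual
t=1 i2:or ; RAW+WAW r4
t=2 i3:ld ; RAW+WAW r4
t=3 i4&i5:sub/st ; dual
t=4 i6&i7:beq/st ; dual
t=5 i8:ld ; no-port MEM/MEM
t=6 i9&i10:ld/add ; dual
t=7 i11:or ; tail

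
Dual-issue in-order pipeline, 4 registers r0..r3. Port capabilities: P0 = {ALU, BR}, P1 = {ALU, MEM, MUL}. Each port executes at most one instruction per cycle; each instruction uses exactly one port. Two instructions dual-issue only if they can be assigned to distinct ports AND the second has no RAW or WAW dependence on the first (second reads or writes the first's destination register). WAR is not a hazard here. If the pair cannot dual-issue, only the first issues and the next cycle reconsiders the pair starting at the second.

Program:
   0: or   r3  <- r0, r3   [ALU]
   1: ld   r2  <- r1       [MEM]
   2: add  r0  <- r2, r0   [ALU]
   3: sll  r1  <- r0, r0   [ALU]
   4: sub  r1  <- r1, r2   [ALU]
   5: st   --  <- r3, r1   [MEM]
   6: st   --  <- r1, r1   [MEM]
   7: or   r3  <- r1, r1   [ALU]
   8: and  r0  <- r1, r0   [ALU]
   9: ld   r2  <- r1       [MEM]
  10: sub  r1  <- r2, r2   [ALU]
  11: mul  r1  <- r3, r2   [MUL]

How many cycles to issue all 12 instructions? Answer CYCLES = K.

CYCLES = 9

[0] i0&i1  or+ld  -- pair
[1] i2  add  -- RAW r0
[2] i3  sll  -- RAW+WAW r1
[3] i4  sub  -- RAW r1
[4] i5  st  -- no-port MEM/MEM
[5] i6&i7  st+or  -- pair
[6] i8&i9  and+ld  -- pair
[7] i10  sub  -- WAW r1
[8] i11  mul  -- tail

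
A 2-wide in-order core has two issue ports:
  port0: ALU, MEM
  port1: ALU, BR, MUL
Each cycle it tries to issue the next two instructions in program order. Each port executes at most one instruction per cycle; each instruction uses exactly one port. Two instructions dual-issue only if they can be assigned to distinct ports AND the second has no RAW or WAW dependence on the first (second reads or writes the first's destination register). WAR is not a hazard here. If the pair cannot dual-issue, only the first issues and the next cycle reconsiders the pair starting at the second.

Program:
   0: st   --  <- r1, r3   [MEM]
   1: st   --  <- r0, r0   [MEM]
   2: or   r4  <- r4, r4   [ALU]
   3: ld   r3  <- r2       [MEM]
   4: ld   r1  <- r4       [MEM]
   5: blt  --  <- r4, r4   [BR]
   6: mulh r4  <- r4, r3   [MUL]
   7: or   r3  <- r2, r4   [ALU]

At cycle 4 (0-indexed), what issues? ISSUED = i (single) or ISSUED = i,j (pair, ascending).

[0] i0  st  -- no-port MEM/MEM
[1] i1&i2  st;or  -- 2-wide
[2] i3  ld  -- no-port MEM/MEM
[3] i4&i5  ld;blt  -- 2-wide
[4] i6  mulh  -- RAW r4
[5] i7  or  -- tail

ISSUED = 6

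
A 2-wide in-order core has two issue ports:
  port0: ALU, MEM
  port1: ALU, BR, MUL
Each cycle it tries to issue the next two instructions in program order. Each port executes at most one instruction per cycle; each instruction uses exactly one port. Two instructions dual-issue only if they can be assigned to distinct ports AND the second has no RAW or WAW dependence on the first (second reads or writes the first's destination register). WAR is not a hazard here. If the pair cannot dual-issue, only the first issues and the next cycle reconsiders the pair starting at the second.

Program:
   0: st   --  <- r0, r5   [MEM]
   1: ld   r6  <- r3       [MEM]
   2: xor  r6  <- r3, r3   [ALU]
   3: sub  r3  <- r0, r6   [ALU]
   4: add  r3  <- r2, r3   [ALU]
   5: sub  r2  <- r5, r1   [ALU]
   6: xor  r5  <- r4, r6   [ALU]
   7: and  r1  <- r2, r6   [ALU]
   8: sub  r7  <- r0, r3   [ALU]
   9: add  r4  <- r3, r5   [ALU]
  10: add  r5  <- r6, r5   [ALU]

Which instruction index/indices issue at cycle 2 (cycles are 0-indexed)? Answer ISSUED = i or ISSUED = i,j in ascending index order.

ISSUED = 2

t=0 i0:st.MEM ; no-port MEM/MEM
t=1 i1:ld.MEM ; WAW r6
t=2 i2:xor.ALU ; RAW r6
t=3 i3:sub.ALU ; RAW+WAW r3
t=4 i4/i5:add.ALU+sub.ALU ; dual
t=5 i6/i7:xor.ALU+and.ALU ; dual
t=6 i8/i9:sub.ALU+add.ALU ; dual
t=7 i10:add.ALU ; tail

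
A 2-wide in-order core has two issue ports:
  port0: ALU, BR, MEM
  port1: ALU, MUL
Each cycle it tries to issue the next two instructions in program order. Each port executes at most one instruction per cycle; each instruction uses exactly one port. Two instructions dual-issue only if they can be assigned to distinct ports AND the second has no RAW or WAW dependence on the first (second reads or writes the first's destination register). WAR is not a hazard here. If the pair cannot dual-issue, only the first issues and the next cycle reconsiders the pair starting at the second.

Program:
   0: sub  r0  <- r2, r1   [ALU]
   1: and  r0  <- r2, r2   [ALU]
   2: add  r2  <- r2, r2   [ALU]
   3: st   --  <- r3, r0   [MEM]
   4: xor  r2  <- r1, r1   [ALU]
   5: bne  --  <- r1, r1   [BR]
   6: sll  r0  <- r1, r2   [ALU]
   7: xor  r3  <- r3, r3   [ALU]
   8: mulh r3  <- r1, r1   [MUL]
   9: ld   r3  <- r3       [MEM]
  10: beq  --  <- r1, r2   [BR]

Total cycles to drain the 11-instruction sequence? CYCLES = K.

CYCLES = 8

[0] i0  sub  -- WAW r0
[1] i1&i2  and add  -- pair
[2] i3&i4  st xor  -- pair
[3] i5&i6  bne sll  -- pair
[4] i7  xor  -- WAW r3
[5] i8  mulh  -- RAW+WAW r3
[6] i9  ld  -- no-port MEM/BR
[7] i10  beq  -- tail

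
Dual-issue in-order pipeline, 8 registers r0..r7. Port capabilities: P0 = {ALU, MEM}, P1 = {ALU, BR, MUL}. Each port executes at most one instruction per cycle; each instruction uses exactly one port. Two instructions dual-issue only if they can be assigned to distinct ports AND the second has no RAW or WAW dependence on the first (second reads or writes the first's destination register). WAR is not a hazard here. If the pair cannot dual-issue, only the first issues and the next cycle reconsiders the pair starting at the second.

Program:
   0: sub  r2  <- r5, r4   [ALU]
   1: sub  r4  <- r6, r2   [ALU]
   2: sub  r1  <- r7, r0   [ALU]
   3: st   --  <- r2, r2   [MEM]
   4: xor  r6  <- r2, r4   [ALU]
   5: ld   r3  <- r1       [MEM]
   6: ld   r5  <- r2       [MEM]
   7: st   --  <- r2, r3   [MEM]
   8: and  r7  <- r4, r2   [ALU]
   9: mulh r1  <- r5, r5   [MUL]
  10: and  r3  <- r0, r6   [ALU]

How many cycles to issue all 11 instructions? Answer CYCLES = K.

c0: i0 sub  RAW r2
c1: i1,i2 sub+sub  2-wide
c2: i3,i4 st+xor  2-wide
c3: i5 ld  no-port MEM/MEM
c4: i6 ld  no-port MEM/MEM
c5: i7,i8 st+and  2-wide
c6: i9,i10 mulh+and  2-wide

CYCLES = 7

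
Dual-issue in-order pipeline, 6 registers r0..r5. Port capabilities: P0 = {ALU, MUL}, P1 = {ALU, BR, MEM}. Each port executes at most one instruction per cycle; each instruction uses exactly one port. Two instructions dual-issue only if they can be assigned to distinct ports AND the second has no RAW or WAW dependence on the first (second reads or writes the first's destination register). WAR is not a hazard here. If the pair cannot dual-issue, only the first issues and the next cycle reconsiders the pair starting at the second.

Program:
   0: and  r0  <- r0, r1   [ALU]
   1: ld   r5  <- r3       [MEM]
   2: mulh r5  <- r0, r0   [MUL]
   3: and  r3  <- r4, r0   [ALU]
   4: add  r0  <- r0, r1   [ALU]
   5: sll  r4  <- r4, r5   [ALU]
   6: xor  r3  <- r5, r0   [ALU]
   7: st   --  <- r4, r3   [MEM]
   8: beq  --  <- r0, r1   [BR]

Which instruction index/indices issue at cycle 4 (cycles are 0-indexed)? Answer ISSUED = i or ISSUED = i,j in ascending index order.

[0] i0&i1  and;ld  -- pair
[1] i2&i3  mulh;and  -- pair
[2] i4&i5  add;sll  -- pair
[3] i6  xor  -- RAW r3
[4] i7  st  -- no-port MEM/BR
[5] i8  beq  -- tail

ISSUED = 7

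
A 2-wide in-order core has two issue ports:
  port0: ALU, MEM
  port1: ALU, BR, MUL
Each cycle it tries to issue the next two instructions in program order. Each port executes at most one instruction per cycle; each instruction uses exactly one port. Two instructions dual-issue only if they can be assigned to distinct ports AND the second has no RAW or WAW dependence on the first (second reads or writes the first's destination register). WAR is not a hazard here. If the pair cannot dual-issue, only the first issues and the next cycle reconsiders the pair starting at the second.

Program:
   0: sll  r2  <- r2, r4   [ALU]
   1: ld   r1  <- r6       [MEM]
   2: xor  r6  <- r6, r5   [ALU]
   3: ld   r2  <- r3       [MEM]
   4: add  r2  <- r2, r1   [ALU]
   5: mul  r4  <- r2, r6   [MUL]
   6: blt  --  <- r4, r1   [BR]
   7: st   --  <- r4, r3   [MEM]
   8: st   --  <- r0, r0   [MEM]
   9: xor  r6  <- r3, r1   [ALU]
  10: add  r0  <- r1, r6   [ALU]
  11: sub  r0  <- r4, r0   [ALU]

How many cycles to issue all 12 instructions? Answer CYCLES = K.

CYCLES = 8

#0 head=0: sll ld i0&i1 dual
#1 head=2: xor ld i2&i3 dual
#2 head=4: add i4 RAW r2
#3 head=5: mul i5 no-port MUL/BR
#4 head=6: blt st i6&i7 dual
#5 head=8: st xor i8&i9 dual
#6 head=10: add i10 RAW+WAW r0
#7 head=11: sub i11 tail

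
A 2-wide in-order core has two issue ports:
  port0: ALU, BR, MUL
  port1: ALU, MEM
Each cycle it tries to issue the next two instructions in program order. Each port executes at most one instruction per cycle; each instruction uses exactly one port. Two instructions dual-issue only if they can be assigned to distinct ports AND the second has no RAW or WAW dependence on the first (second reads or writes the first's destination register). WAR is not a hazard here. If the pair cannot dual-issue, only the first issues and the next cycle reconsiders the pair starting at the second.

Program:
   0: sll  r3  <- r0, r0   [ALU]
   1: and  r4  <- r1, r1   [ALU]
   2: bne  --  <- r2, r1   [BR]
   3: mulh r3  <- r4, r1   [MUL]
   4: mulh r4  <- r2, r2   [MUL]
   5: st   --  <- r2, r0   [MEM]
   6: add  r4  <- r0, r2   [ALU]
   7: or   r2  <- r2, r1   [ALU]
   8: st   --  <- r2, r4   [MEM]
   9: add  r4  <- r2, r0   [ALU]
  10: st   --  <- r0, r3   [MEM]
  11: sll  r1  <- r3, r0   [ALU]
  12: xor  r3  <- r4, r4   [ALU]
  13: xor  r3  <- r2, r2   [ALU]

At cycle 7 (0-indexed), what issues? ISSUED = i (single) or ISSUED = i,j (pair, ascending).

ISSUED = 12

  cy0 -> i0+i1 (sll+and) pair
  cy1 -> i2 (bne) no-port BR/MUL
  cy2 -> i3 (mulh) no-port MUL/MUL
  cy3 -> i4+i5 (mulh+st) pair
  cy4 -> i6+i7 (add+or) pair
  cy5 -> i8+i9 (st+add) pair
  cy6 -> i10+i11 (st+sll) pair
  cy7 -> i12 (xor) WAW r3
  cy8 -> i13 (xor) tail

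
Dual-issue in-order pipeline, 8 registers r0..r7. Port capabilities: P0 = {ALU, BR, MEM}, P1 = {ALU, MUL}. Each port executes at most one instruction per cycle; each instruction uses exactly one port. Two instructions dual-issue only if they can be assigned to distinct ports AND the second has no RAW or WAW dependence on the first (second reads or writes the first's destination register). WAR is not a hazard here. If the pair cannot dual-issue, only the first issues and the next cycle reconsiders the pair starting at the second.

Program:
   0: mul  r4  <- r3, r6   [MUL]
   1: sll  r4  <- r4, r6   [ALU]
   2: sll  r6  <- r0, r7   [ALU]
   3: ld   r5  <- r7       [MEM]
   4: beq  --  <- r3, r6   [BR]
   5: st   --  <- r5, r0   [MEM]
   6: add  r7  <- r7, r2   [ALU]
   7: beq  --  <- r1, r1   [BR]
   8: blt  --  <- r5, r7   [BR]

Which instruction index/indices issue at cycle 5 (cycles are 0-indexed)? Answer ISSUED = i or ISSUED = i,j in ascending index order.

#0 head=0: mul i0 RAW+WAW r4
#1 head=1: sll+sll i1&i2 2-wide
#2 head=3: ld i3 no-port MEM/BR
#3 head=4: beq i4 no-port BR/MEM
#4 head=5: st+add i5&i6 2-wide
#5 head=7: beq i7 no-port BR/BR
#6 head=8: blt i8 tail

ISSUED = 7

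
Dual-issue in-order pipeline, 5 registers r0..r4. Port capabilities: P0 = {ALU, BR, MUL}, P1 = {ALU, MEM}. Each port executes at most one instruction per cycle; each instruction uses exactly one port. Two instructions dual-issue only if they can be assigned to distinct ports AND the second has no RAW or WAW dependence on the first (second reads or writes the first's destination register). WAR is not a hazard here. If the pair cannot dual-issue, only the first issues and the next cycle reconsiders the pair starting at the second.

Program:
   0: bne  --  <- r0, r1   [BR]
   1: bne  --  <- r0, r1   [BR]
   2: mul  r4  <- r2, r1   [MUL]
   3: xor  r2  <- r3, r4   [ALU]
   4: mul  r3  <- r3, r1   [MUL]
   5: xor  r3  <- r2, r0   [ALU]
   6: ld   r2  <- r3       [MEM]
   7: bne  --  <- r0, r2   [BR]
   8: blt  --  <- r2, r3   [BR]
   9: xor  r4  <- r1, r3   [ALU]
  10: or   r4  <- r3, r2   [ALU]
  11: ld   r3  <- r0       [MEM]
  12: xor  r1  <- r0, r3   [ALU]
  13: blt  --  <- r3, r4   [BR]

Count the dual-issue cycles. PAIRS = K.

[0] i0  bne.BR  -- no-port BR/BR
[1] i1  bne.BR  -- no-port BR/MUL
[2] i2  mul.MUL  -- RAW r4
[3] i3+i4  xor.ALU;mul.MUL  -- pair
[4] i5  xor.ALU  -- RAW r3
[5] i6  ld.MEM  -- RAW r2
[6] i7  bne.BR  -- no-port BR/BR
[7] i8+i9  blt.BR;xor.ALU  -- pair
[8] i10+i11  or.ALU;ld.MEM  -- pair
[9] i12+i13  xor.ALU;blt.BR  -- pair

PAIRS = 4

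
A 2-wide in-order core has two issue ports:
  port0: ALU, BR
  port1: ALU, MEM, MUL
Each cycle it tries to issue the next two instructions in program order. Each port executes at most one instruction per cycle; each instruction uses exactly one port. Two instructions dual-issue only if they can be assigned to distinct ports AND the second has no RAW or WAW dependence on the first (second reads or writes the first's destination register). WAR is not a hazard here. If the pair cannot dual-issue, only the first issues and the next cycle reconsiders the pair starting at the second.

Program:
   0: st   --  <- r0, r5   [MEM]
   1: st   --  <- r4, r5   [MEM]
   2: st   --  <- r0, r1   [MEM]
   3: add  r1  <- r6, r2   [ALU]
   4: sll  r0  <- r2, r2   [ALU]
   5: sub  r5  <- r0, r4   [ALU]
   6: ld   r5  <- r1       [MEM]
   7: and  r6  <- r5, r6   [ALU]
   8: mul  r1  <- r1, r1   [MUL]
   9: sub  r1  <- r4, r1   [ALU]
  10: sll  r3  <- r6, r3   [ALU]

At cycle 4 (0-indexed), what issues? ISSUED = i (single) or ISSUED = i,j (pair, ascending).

#0 head=0: st i0 no-port MEM/MEM
#1 head=1: st i1 no-port MEM/MEM
#2 head=2: st;add i2/i3 pair
#3 head=4: sll i4 RAW r0
#4 head=5: sub i5 WAW r5
#5 head=6: ld i6 RAW r5
#6 head=7: and;mul i7/i8 pair
#7 head=9: sub;sll i9/i10 pair

ISSUED = 5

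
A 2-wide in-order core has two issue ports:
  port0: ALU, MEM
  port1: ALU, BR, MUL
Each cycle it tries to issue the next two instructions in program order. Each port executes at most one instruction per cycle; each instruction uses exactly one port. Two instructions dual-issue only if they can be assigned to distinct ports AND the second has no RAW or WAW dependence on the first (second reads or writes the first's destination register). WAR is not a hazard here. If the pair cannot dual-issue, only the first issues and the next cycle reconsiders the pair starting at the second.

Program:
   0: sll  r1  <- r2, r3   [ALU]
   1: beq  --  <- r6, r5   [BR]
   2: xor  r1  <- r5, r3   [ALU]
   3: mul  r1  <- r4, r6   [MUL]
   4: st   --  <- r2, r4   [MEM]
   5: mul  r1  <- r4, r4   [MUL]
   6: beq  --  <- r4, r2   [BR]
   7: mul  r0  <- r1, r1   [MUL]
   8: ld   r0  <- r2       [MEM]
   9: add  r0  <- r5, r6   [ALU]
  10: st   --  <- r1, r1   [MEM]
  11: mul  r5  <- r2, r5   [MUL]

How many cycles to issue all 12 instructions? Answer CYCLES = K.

CYCLES = 9

0. sll beq @i0/i1  | dual
1. xor @i2  | WAW r1
2. mul st @i3/i4  | dual
3. mul @i5  | no-port MUL/BR
4. beq @i6  | no-port BR/MUL
5. mul @i7  | WAW r0
6. ld @i8  | WAW r0
7. add st @i9/i10  | dual
8. mul @i11  | tail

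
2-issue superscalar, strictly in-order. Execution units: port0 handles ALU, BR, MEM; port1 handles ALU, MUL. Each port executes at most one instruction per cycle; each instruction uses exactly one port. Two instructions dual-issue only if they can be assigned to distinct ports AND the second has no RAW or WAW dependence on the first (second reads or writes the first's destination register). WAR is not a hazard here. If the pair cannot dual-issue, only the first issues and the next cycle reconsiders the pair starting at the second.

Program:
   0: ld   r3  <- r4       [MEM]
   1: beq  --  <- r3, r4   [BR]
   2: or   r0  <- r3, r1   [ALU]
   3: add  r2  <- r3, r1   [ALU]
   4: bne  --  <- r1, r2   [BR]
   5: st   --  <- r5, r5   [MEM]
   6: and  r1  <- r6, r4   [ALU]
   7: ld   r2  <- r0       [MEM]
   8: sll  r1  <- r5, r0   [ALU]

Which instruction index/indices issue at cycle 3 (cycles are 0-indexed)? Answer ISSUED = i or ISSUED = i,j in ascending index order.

ISSUED = 4

  cy0 -> i0 (ld.MEM) no-port MEM/BR
  cy1 -> i1&i2 (beq.BR+or.ALU) pair
  cy2 -> i3 (add.ALU) RAW r2
  cy3 -> i4 (bne.BR) no-port BR/MEM
  cy4 -> i5&i6 (st.MEM+and.ALU) pair
  cy5 -> i7&i8 (ld.MEM+sll.ALU) pair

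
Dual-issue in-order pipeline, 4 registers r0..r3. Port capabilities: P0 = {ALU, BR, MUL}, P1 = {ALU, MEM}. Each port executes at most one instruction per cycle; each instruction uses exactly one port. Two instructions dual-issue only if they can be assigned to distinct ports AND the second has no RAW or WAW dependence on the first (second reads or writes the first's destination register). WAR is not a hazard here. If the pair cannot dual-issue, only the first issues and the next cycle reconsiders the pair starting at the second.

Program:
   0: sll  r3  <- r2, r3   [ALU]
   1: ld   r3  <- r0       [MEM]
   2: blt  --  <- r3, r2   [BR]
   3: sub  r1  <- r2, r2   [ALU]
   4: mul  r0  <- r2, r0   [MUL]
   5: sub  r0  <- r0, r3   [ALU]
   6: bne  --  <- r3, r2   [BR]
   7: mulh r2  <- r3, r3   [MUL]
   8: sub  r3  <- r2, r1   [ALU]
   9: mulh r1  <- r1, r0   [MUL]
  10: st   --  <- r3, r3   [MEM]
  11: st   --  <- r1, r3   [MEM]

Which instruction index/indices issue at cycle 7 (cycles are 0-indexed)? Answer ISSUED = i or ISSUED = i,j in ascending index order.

ISSUED = 10

#0 head=0: sll.ALU i0 WAW r3
#1 head=1: ld.MEM i1 RAW r3
#2 head=2: blt.BR/sub.ALU i2/i3 2-wide
#3 head=4: mul.MUL i4 RAW+WAW r0
#4 head=5: sub.ALU/bne.BR i5/i6 2-wide
#5 head=7: mulh.MUL i7 RAW r2
#6 head=8: sub.ALU/mulh.MUL i8/i9 2-wide
#7 head=10: st.MEM i10 no-port MEM/MEM
#8 head=11: st.MEM i11 tail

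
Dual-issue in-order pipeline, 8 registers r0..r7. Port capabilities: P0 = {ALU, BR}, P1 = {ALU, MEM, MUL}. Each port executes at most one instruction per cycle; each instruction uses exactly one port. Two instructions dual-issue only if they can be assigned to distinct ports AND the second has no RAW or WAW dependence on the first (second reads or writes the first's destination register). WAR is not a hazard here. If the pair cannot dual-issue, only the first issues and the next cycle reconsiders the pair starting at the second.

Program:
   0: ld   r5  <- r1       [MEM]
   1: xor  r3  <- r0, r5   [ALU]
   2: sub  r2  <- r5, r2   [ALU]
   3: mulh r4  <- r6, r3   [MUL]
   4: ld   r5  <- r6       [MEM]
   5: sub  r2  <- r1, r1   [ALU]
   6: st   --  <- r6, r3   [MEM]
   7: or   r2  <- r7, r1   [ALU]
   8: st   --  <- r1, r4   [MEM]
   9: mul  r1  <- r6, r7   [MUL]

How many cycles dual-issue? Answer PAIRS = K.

PAIRS = 3

  cy0 -> i0 (ld.MEM) RAW r5
  cy1 -> i1&i2 (xor.ALU+sub.ALU) dual
  cy2 -> i3 (mulh.MUL) no-port MUL/MEM
  cy3 -> i4&i5 (ld.MEM+sub.ALU) dual
  cy4 -> i6&i7 (st.MEM+or.ALU) dual
  cy5 -> i8 (st.MEM) no-port MEM/MUL
  cy6 -> i9 (mul.MUL) tail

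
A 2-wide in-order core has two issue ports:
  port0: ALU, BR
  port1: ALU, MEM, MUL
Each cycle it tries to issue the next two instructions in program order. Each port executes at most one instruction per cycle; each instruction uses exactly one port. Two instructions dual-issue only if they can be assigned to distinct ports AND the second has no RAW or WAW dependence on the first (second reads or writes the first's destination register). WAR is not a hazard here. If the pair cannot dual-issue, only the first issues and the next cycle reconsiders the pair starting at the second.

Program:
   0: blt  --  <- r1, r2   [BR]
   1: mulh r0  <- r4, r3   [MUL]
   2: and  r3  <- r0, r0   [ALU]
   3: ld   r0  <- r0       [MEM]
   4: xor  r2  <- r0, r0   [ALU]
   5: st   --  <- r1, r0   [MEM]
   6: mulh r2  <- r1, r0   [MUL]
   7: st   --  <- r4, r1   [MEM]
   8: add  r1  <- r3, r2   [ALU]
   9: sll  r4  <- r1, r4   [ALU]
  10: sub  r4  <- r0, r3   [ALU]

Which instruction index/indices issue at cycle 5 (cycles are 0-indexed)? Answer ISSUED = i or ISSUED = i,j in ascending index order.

#0 head=0: blt mulh i0,i1 pair
#1 head=2: and ld i2,i3 pair
#2 head=4: xor st i4,i5 pair
#3 head=6: mulh i6 no-port MUL/MEM
#4 head=7: st add i7,i8 pair
#5 head=9: sll i9 WAW r4
#6 head=10: sub i10 tail

ISSUED = 9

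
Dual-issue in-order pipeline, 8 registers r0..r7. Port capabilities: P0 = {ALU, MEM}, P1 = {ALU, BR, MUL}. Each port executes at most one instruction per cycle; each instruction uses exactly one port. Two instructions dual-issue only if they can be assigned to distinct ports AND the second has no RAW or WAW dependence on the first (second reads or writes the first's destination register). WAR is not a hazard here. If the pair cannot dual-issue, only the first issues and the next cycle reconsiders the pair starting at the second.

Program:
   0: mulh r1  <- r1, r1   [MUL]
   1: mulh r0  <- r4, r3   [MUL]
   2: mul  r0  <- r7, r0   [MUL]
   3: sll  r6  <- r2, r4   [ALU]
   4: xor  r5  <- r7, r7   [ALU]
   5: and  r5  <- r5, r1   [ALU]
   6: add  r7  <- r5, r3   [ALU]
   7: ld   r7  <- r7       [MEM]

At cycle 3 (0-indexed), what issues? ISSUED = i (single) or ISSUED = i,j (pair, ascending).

#0 head=0: mulh.MUL i0 no-port MUL/MUL
#1 head=1: mulh.MUL i1 no-port MUL/MUL
#2 head=2: mul.MUL sll.ALU i2&i3 pair
#3 head=4: xor.ALU i4 RAW+WAW r5
#4 head=5: and.ALU i5 RAW r5
#5 head=6: add.ALU i6 RAW+WAW r7
#6 head=7: ld.MEM i7 tail

ISSUED = 4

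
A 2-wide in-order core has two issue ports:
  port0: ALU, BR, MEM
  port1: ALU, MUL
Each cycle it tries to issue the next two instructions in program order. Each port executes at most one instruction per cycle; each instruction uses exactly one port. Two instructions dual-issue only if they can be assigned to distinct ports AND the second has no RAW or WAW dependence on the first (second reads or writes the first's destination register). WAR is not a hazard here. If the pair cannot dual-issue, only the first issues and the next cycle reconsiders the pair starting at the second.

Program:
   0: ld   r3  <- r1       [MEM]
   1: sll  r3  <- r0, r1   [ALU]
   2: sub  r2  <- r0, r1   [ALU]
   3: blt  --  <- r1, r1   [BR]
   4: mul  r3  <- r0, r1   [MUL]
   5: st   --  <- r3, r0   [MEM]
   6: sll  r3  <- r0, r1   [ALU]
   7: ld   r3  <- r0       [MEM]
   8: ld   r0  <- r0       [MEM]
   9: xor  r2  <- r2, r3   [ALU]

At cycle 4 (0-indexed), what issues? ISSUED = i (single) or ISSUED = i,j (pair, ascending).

#0 head=0: ld i0 WAW r3
#1 head=1: sll;sub i1/i2 dual
#2 head=3: blt;mul i3/i4 dual
#3 head=5: st;sll i5/i6 dual
#4 head=7: ld i7 no-port MEM/MEM
#5 head=8: ld;xor i8/i9 dual

ISSUED = 7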